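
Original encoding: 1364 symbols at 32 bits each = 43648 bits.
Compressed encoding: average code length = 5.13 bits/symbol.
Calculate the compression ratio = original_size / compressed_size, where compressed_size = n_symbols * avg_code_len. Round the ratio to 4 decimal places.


original_size = n_symbols * orig_bits = 1364 * 32 = 43648 bits
compressed_size = n_symbols * avg_code_len = 1364 * 5.13 = 6997.32 bits
ratio = original_size / compressed_size = 43648 / 6997.32 = 6.2378

Compression ratio = 6.2378


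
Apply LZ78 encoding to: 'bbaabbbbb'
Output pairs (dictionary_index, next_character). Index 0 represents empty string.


LZ78 encoding steps:
Dictionary: {0: ''}
Step 1: w='' (idx 0), next='b' -> output (0, 'b'), add 'b' as idx 1
Step 2: w='b' (idx 1), next='a' -> output (1, 'a'), add 'ba' as idx 2
Step 3: w='' (idx 0), next='a' -> output (0, 'a'), add 'a' as idx 3
Step 4: w='b' (idx 1), next='b' -> output (1, 'b'), add 'bb' as idx 4
Step 5: w='bb' (idx 4), next='b' -> output (4, 'b'), add 'bbb' as idx 5


Encoded: [(0, 'b'), (1, 'a'), (0, 'a'), (1, 'b'), (4, 'b')]


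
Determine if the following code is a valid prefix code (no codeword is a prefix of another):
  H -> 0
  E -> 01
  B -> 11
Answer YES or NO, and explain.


Checking each pair (does one codeword prefix another?):
  H='0' vs E='01': prefix -- VIOLATION

NO -- this is NOT a valid prefix code. H (0) is a prefix of E (01).


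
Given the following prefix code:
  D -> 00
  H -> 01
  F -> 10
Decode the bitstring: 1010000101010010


Decoding step by step:
Bits 10 -> F
Bits 10 -> F
Bits 00 -> D
Bits 01 -> H
Bits 01 -> H
Bits 01 -> H
Bits 00 -> D
Bits 10 -> F


Decoded message: FFDHHHDF


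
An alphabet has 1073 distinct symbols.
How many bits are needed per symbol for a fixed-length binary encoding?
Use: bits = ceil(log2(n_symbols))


log2(1073) = 10.0674
Bracket: 2^10 = 1024 < 1073 <= 2^11 = 2048
So ceil(log2(1073)) = 11

bits = ceil(log2(1073)) = ceil(10.0674) = 11 bits


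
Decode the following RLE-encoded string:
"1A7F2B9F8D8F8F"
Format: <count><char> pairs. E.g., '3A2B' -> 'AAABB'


Expanding each <count><char> pair:
  1A -> 'A'
  7F -> 'FFFFFFF'
  2B -> 'BB'
  9F -> 'FFFFFFFFF'
  8D -> 'DDDDDDDD'
  8F -> 'FFFFFFFF'
  8F -> 'FFFFFFFF'

Decoded = AFFFFFFFBBFFFFFFFFFDDDDDDDDFFFFFFFFFFFFFFFF


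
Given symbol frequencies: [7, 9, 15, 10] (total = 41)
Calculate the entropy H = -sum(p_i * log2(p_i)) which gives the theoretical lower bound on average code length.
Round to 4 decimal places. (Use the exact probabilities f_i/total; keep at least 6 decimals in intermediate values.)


Per-symbol terms -p_i * log2(p_i) with p_i = f_i/41:
  p = 7/41 = 0.170732: log2(p) = -2.550197, -p*log2(p) = 0.435400
  p = 9/41 = 0.219512: log2(p) = -2.187627, -p*log2(p) = 0.480211
  p = 15/41 = 0.365854: log2(p) = -1.450661, -p*log2(p) = 0.530730
  p = 10/41 = 0.243902: log2(p) = -2.035624, -p*log2(p) = 0.496494
H = 0.435400 + 0.480211 + 0.530730 + 0.496494 = 1.942835

H = 1.9428 bits/symbol


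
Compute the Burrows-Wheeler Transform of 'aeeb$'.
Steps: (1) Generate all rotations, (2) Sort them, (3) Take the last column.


Rotations (sorted):
  0: $aeeb -> last char: b
  1: aeeb$ -> last char: $
  2: b$aee -> last char: e
  3: eb$ae -> last char: e
  4: eeb$a -> last char: a


BWT = b$eea


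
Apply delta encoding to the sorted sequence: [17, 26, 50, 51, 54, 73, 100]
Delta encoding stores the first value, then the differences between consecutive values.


First value: 17
Deltas:
  26 - 17 = 9
  50 - 26 = 24
  51 - 50 = 1
  54 - 51 = 3
  73 - 54 = 19
  100 - 73 = 27


Delta encoded: [17, 9, 24, 1, 3, 19, 27]


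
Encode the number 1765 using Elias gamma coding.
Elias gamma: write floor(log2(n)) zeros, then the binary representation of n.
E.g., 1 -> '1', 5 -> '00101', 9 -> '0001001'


num_bits = floor(log2(1765)) + 1 = 11
leading_zeros = num_bits - 1 = 10
binary(1765) = 11011100101

Elias gamma(1765) = '0000000000' + '11011100101' = 000000000011011100101 (21 bits)


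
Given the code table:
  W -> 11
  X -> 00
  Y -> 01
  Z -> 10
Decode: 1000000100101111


Decoding:
10 -> Z
00 -> X
00 -> X
01 -> Y
00 -> X
10 -> Z
11 -> W
11 -> W


Result: ZXXYXZWW


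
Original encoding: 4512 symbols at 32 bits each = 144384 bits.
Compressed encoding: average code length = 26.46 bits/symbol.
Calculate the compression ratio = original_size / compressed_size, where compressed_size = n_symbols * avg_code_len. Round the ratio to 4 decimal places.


original_size = n_symbols * orig_bits = 4512 * 32 = 144384 bits
compressed_size = n_symbols * avg_code_len = 4512 * 26.46 = 119387.52 bits
ratio = original_size / compressed_size = 144384 / 119387.52 = 1.2094

Compression ratio = 1.2094


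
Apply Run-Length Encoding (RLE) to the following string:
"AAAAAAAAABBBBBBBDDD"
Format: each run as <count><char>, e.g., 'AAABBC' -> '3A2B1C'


Scanning runs left to right:
  i=0: run of 'A' x 9 -> '9A'
  i=9: run of 'B' x 7 -> '7B'
  i=16: run of 'D' x 3 -> '3D'

RLE = 9A7B3D


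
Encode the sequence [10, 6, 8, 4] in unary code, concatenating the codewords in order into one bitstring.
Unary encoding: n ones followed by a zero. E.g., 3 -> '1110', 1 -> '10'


Encode each number as n ones followed by a terminating 0:
  10 -> 11111111110 (11 bits)
  6 -> 1111110 (7 bits)
  8 -> 111111110 (9 bits)
  4 -> 11110 (5 bits)
Total length = 11 + 7 + 9 + 5 = 32 bits.

Unary([10, 6, 8, 4]) = 11111111110111111011111111011110 (32 bits)


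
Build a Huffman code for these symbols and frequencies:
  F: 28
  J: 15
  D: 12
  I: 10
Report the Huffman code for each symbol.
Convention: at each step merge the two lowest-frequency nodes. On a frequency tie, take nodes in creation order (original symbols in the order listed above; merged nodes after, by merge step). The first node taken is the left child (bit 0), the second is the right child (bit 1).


Huffman tree construction:
Step 1: Merge I(10) + D(12) = 22
Step 2: Merge J(15) + (I+D)(22) = 37
Step 3: Merge F(28) + (J+(I+D))(37) = 65
Read each symbol's code off the tree from the root (left child = 0, right child = 1).

Codes:
  F: 0 (length 1)
  J: 10 (length 2)
  D: 111 (length 3)
  I: 110 (length 3)
Average code length: 124/65 = 1.9077 bits/symbol


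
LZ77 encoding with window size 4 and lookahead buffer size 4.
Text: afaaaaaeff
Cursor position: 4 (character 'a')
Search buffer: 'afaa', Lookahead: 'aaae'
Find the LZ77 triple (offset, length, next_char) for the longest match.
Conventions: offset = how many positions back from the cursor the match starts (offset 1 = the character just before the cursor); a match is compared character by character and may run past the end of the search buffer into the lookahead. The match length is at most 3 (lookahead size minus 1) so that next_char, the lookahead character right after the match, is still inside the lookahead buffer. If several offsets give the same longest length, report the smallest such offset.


Try each offset into the search buffer:
  offset=1 (pos 3, char 'a'): match length 3
  offset=2 (pos 2, char 'a'): match length 3
  offset=3 (pos 1, char 'f'): match length 0
  offset=4 (pos 0, char 'a'): match length 1
Longest match has length 3, found at offsets 1, 2; take the smallest, offset 1.
next_char = character at position 4 + 3 = 7 -> 'e'

Best match: offset=1, length=3 (matching 'aaa' starting at position 3)
LZ77 triple: (1, 3, 'e')


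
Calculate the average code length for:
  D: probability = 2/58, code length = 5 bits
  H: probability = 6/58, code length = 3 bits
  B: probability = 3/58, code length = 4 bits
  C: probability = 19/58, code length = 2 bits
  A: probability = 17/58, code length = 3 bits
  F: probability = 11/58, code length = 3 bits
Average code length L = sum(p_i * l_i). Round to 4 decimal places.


Weighted contributions p_i * l_i:
  D: (2/58) * 5 = 10/58
  H: (6/58) * 3 = 18/58
  B: (3/58) * 4 = 12/58
  C: (19/58) * 2 = 38/58
  A: (17/58) * 3 = 51/58
  F: (11/58) * 3 = 33/58
Sum = (10 + 18 + 12 + 38 + 51 + 33)/58 = 162/58

L = 162/58 = 2.7931 bits/symbol


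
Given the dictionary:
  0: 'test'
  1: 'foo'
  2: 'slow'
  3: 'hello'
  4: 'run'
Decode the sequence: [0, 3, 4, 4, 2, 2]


Look up each index in the dictionary:
  0 -> 'test'
  3 -> 'hello'
  4 -> 'run'
  4 -> 'run'
  2 -> 'slow'
  2 -> 'slow'

Decoded: "test hello run run slow slow"


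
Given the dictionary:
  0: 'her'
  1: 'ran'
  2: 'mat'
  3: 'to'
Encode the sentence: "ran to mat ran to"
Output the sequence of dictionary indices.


Look up each word in the dictionary:
  'ran' -> 1
  'to' -> 3
  'mat' -> 2
  'ran' -> 1
  'to' -> 3

Encoded: [1, 3, 2, 1, 3]


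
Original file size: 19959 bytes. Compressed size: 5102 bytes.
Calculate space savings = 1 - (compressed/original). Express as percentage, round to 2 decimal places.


ratio = compressed/original = 5102/19959 = 0.255624
savings = 1 - ratio = 1 - 0.255624 = 0.744376
as a percentage: 0.744376 * 100 = 74.44%

Space savings = 1 - 5102/19959 = 74.44%


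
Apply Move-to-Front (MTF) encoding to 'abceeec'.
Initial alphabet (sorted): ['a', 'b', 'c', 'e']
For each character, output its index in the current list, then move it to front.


MTF encoding:
'a': index 0 in ['a', 'b', 'c', 'e'] -> ['a', 'b', 'c', 'e']
'b': index 1 in ['a', 'b', 'c', 'e'] -> ['b', 'a', 'c', 'e']
'c': index 2 in ['b', 'a', 'c', 'e'] -> ['c', 'b', 'a', 'e']
'e': index 3 in ['c', 'b', 'a', 'e'] -> ['e', 'c', 'b', 'a']
'e': index 0 in ['e', 'c', 'b', 'a'] -> ['e', 'c', 'b', 'a']
'e': index 0 in ['e', 'c', 'b', 'a'] -> ['e', 'c', 'b', 'a']
'c': index 1 in ['e', 'c', 'b', 'a'] -> ['c', 'e', 'b', 'a']


Output: [0, 1, 2, 3, 0, 0, 1]


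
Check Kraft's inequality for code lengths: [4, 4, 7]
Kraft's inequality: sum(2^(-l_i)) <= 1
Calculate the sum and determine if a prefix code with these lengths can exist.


Sum = 2^(-4) + 2^(-4) + 2^(-7)
    = 0.0625 + 0.0625 + 0.0078125
    = 17/128 = 0.1328125
Since 0.1328125 <= 1, Kraft's inequality IS satisfied.
A prefix code with these lengths CAN exist.

Kraft sum = 0.1328125. Satisfied.


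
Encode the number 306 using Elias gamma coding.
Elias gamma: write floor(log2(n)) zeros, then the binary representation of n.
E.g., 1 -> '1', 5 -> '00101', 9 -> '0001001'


num_bits = floor(log2(306)) + 1 = 9
leading_zeros = num_bits - 1 = 8
binary(306) = 100110010

Elias gamma(306) = '00000000' + '100110010' = 00000000100110010 (17 bits)


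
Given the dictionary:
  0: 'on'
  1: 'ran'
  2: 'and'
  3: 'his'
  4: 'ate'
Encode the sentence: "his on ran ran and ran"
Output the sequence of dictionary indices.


Look up each word in the dictionary:
  'his' -> 3
  'on' -> 0
  'ran' -> 1
  'ran' -> 1
  'and' -> 2
  'ran' -> 1

Encoded: [3, 0, 1, 1, 2, 1]


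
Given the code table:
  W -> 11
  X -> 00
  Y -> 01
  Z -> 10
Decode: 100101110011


Decoding:
10 -> Z
01 -> Y
01 -> Y
11 -> W
00 -> X
11 -> W


Result: ZYYWXW


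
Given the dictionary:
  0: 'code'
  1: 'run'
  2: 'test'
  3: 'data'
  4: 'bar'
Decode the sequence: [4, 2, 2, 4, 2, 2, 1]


Look up each index in the dictionary:
  4 -> 'bar'
  2 -> 'test'
  2 -> 'test'
  4 -> 'bar'
  2 -> 'test'
  2 -> 'test'
  1 -> 'run'

Decoded: "bar test test bar test test run"


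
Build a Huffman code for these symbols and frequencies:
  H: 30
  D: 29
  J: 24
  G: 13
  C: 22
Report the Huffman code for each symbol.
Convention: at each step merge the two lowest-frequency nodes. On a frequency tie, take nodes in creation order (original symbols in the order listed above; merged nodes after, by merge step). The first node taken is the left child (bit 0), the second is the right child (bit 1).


Huffman tree construction:
Step 1: Merge G(13) + C(22) = 35
Step 2: Merge J(24) + D(29) = 53
Step 3: Merge H(30) + (G+C)(35) = 65
Step 4: Merge (J+D)(53) + (H+(G+C))(65) = 118
Read each symbol's code off the tree from the root (left child = 0, right child = 1).

Codes:
  H: 10 (length 2)
  D: 01 (length 2)
  J: 00 (length 2)
  G: 110 (length 3)
  C: 111 (length 3)
Average code length: 271/118 = 2.2966 bits/symbol


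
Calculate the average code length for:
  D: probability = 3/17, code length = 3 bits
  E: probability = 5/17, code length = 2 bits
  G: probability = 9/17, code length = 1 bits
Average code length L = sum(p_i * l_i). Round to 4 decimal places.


Weighted contributions p_i * l_i:
  D: (3/17) * 3 = 9/17
  E: (5/17) * 2 = 10/17
  G: (9/17) * 1 = 9/17
Sum = (9 + 10 + 9)/17 = 28/17

L = 28/17 = 1.6471 bits/symbol


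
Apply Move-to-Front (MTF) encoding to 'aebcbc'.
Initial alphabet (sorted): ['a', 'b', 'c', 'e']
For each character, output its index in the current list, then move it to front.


MTF encoding:
'a': index 0 in ['a', 'b', 'c', 'e'] -> ['a', 'b', 'c', 'e']
'e': index 3 in ['a', 'b', 'c', 'e'] -> ['e', 'a', 'b', 'c']
'b': index 2 in ['e', 'a', 'b', 'c'] -> ['b', 'e', 'a', 'c']
'c': index 3 in ['b', 'e', 'a', 'c'] -> ['c', 'b', 'e', 'a']
'b': index 1 in ['c', 'b', 'e', 'a'] -> ['b', 'c', 'e', 'a']
'c': index 1 in ['b', 'c', 'e', 'a'] -> ['c', 'b', 'e', 'a']


Output: [0, 3, 2, 3, 1, 1]


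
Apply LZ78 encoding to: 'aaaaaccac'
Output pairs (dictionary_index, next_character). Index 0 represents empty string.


LZ78 encoding steps:
Dictionary: {0: ''}
Step 1: w='' (idx 0), next='a' -> output (0, 'a'), add 'a' as idx 1
Step 2: w='a' (idx 1), next='a' -> output (1, 'a'), add 'aa' as idx 2
Step 3: w='aa' (idx 2), next='c' -> output (2, 'c'), add 'aac' as idx 3
Step 4: w='' (idx 0), next='c' -> output (0, 'c'), add 'c' as idx 4
Step 5: w='a' (idx 1), next='c' -> output (1, 'c'), add 'ac' as idx 5


Encoded: [(0, 'a'), (1, 'a'), (2, 'c'), (0, 'c'), (1, 'c')]


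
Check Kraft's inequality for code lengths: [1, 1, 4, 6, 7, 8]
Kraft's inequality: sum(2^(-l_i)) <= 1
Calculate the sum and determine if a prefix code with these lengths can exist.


Sum = 2^(-1) + 2^(-1) + 2^(-4) + 2^(-6) + 2^(-7) + 2^(-8)
    = 0.5 + 0.5 + 0.0625 + 0.015625 + 0.0078125 + 0.00390625
    = 279/256 = 1.08984375
Since 1.08984375 > 1, Kraft's inequality is NOT satisfied.
A prefix code with these lengths CANNOT exist.

Kraft sum = 1.08984375. Not satisfied.


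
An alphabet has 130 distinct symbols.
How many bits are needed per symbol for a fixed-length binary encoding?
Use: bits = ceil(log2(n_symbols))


log2(130) = 7.0224
Bracket: 2^7 = 128 < 130 <= 2^8 = 256
So ceil(log2(130)) = 8

bits = ceil(log2(130)) = ceil(7.0224) = 8 bits


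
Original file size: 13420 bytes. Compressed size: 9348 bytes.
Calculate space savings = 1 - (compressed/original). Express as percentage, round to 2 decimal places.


ratio = compressed/original = 9348/13420 = 0.696572
savings = 1 - ratio = 1 - 0.696572 = 0.303428
as a percentage: 0.303428 * 100 = 30.34%

Space savings = 1 - 9348/13420 = 30.34%


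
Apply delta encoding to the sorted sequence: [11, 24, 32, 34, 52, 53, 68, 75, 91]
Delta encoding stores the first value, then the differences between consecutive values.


First value: 11
Deltas:
  24 - 11 = 13
  32 - 24 = 8
  34 - 32 = 2
  52 - 34 = 18
  53 - 52 = 1
  68 - 53 = 15
  75 - 68 = 7
  91 - 75 = 16


Delta encoded: [11, 13, 8, 2, 18, 1, 15, 7, 16]


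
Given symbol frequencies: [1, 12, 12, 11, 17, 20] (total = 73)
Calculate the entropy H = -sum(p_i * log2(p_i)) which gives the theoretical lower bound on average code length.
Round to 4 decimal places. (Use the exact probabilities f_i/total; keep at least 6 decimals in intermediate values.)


Per-symbol terms -p_i * log2(p_i) with p_i = f_i/73:
  p = 1/73 = 0.013699: log2(p) = -6.189825, -p*log2(p) = 0.084792
  p = 12/73 = 0.164384: log2(p) = -2.604862, -p*log2(p) = 0.428197
  p = 12/73 = 0.164384: log2(p) = -2.604862, -p*log2(p) = 0.428197
  p = 11/73 = 0.150685: log2(p) = -2.730393, -p*log2(p) = 0.411429
  p = 17/73 = 0.232877: log2(p) = -2.102362, -p*log2(p) = 0.489591
  p = 20/73 = 0.273973: log2(p) = -1.867896, -p*log2(p) = 0.511752
H = 0.084792 + 0.428197 + 0.428197 + 0.411429 + 0.489591 + 0.511752 = 2.353958

H = 2.354 bits/symbol


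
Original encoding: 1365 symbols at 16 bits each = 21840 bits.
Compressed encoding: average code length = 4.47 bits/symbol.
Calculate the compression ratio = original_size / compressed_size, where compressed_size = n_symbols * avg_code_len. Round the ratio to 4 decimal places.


original_size = n_symbols * orig_bits = 1365 * 16 = 21840 bits
compressed_size = n_symbols * avg_code_len = 1365 * 4.47 = 6101.55 bits
ratio = original_size / compressed_size = 21840 / 6101.55 = 3.5794

Compression ratio = 3.5794


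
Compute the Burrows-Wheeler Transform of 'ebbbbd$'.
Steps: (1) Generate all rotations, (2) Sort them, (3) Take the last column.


Rotations (sorted):
  0: $ebbbbd -> last char: d
  1: bbbbd$e -> last char: e
  2: bbbd$eb -> last char: b
  3: bbd$ebb -> last char: b
  4: bd$ebbb -> last char: b
  5: d$ebbbb -> last char: b
  6: ebbbbd$ -> last char: $


BWT = debbbb$


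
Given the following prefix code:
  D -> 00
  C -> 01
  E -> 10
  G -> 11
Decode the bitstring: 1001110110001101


Decoding step by step:
Bits 10 -> E
Bits 01 -> C
Bits 11 -> G
Bits 01 -> C
Bits 10 -> E
Bits 00 -> D
Bits 11 -> G
Bits 01 -> C


Decoded message: ECGCEDGC


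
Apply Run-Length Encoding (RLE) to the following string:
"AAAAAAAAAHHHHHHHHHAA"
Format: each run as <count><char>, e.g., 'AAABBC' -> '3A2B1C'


Scanning runs left to right:
  i=0: run of 'A' x 9 -> '9A'
  i=9: run of 'H' x 9 -> '9H'
  i=18: run of 'A' x 2 -> '2A'

RLE = 9A9H2A


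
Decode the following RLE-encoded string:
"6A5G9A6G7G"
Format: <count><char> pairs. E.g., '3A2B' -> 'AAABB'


Expanding each <count><char> pair:
  6A -> 'AAAAAA'
  5G -> 'GGGGG'
  9A -> 'AAAAAAAAA'
  6G -> 'GGGGGG'
  7G -> 'GGGGGGG'

Decoded = AAAAAAGGGGGAAAAAAAAAGGGGGGGGGGGGG


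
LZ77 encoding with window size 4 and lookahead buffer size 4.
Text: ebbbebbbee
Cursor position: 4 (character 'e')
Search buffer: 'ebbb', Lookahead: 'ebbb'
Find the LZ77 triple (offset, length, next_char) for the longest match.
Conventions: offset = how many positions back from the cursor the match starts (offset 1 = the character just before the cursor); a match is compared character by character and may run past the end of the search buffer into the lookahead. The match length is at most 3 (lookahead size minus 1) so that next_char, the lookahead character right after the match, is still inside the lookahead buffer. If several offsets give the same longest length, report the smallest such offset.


Try each offset into the search buffer:
  offset=1 (pos 3, char 'b'): match length 0
  offset=2 (pos 2, char 'b'): match length 0
  offset=3 (pos 1, char 'b'): match length 0
  offset=4 (pos 0, char 'e'): match length 3
Longest match has length 3 at offset 4.
next_char = character at position 4 + 3 = 7 -> 'b'

Best match: offset=4, length=3 (matching 'ebb' starting at position 0)
LZ77 triple: (4, 3, 'b')


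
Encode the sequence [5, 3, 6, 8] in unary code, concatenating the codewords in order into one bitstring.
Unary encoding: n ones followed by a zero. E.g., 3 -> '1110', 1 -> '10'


Encode each number as n ones followed by a terminating 0:
  5 -> 111110 (6 bits)
  3 -> 1110 (4 bits)
  6 -> 1111110 (7 bits)
  8 -> 111111110 (9 bits)
Total length = 6 + 4 + 7 + 9 = 26 bits.

Unary([5, 3, 6, 8]) = 11111011101111110111111110 (26 bits)


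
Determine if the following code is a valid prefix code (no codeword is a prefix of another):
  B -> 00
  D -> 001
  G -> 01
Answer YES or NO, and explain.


Checking each pair (does one codeword prefix another?):
  B='00' vs D='001': prefix -- VIOLATION

NO -- this is NOT a valid prefix code. B (00) is a prefix of D (001).


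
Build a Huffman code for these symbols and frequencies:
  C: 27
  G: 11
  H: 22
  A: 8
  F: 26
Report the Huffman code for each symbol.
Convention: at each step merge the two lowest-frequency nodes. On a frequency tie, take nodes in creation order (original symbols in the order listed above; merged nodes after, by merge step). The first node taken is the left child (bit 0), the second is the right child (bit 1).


Huffman tree construction:
Step 1: Merge A(8) + G(11) = 19
Step 2: Merge (A+G)(19) + H(22) = 41
Step 3: Merge F(26) + C(27) = 53
Step 4: Merge ((A+G)+H)(41) + (F+C)(53) = 94
Read each symbol's code off the tree from the root (left child = 0, right child = 1).

Codes:
  C: 11 (length 2)
  G: 001 (length 3)
  H: 01 (length 2)
  A: 000 (length 3)
  F: 10 (length 2)
Average code length: 207/94 = 2.2021 bits/symbol


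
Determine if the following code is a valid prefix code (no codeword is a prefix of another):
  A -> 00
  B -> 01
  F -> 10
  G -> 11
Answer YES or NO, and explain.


Checking each pair (does one codeword prefix another?):
  A='00' vs B='01': no prefix
  A='00' vs F='10': no prefix
  A='00' vs G='11': no prefix
  B='01' vs A='00': no prefix
  B='01' vs F='10': no prefix
  B='01' vs G='11': no prefix
  F='10' vs A='00': no prefix
  F='10' vs B='01': no prefix
  F='10' vs G='11': no prefix
  G='11' vs A='00': no prefix
  G='11' vs B='01': no prefix
  G='11' vs F='10': no prefix
No violation found over all pairs.

YES -- this is a valid prefix code. No codeword is a prefix of any other codeword.


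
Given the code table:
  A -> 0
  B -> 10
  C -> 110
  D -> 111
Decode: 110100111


Decoding:
110 -> C
10 -> B
0 -> A
111 -> D


Result: CBAD


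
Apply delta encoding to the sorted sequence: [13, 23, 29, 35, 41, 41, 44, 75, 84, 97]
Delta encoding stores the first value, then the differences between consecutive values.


First value: 13
Deltas:
  23 - 13 = 10
  29 - 23 = 6
  35 - 29 = 6
  41 - 35 = 6
  41 - 41 = 0
  44 - 41 = 3
  75 - 44 = 31
  84 - 75 = 9
  97 - 84 = 13


Delta encoded: [13, 10, 6, 6, 6, 0, 3, 31, 9, 13]


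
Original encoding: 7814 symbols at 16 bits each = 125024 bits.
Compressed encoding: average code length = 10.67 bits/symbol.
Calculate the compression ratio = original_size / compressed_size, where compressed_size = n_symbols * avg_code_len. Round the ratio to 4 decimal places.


original_size = n_symbols * orig_bits = 7814 * 16 = 125024 bits
compressed_size = n_symbols * avg_code_len = 7814 * 10.67 = 83375.38 bits
ratio = original_size / compressed_size = 125024 / 83375.38 = 1.4995

Compression ratio = 1.4995


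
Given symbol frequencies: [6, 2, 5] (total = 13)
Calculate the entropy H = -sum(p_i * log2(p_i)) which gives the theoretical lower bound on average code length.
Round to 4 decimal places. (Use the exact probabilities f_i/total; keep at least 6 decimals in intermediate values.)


Per-symbol terms -p_i * log2(p_i) with p_i = f_i/13:
  p = 6/13 = 0.461538: log2(p) = -1.115477, -p*log2(p) = 0.514836
  p = 2/13 = 0.153846: log2(p) = -2.700440, -p*log2(p) = 0.415452
  p = 5/13 = 0.384615: log2(p) = -1.378512, -p*log2(p) = 0.530197
H = 0.514836 + 0.415452 + 0.530197 = 1.460485

H = 1.4605 bits/symbol


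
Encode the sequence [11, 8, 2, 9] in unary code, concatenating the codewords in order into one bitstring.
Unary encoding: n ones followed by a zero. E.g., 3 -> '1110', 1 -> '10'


Encode each number as n ones followed by a terminating 0:
  11 -> 111111111110 (12 bits)
  8 -> 111111110 (9 bits)
  2 -> 110 (3 bits)
  9 -> 1111111110 (10 bits)
Total length = 12 + 9 + 3 + 10 = 34 bits.

Unary([11, 8, 2, 9]) = 1111111111101111111101101111111110 (34 bits)


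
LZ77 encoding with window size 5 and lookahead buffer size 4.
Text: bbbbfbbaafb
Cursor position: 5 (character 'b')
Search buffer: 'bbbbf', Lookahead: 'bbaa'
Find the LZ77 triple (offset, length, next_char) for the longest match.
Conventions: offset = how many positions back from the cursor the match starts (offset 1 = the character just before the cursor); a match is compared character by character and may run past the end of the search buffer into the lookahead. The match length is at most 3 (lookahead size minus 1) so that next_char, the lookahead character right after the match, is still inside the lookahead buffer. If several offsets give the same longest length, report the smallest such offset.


Try each offset into the search buffer:
  offset=1 (pos 4, char 'f'): match length 0
  offset=2 (pos 3, char 'b'): match length 1
  offset=3 (pos 2, char 'b'): match length 2
  offset=4 (pos 1, char 'b'): match length 2
  offset=5 (pos 0, char 'b'): match length 2
Longest match has length 2, found at offsets 3, 4, 5; take the smallest, offset 3.
next_char = character at position 5 + 2 = 7 -> 'a'

Best match: offset=3, length=2 (matching 'bb' starting at position 2)
LZ77 triple: (3, 2, 'a')


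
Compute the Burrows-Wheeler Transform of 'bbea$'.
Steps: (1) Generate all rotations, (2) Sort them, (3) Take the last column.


Rotations (sorted):
  0: $bbea -> last char: a
  1: a$bbe -> last char: e
  2: bbea$ -> last char: $
  3: bea$b -> last char: b
  4: ea$bb -> last char: b


BWT = ae$bb


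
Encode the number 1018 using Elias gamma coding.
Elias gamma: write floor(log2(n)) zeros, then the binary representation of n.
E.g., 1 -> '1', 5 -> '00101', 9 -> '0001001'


num_bits = floor(log2(1018)) + 1 = 10
leading_zeros = num_bits - 1 = 9
binary(1018) = 1111111010

Elias gamma(1018) = '000000000' + '1111111010' = 0000000001111111010 (19 bits)


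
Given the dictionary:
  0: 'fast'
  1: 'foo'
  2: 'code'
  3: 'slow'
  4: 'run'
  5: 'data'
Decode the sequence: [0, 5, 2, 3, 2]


Look up each index in the dictionary:
  0 -> 'fast'
  5 -> 'data'
  2 -> 'code'
  3 -> 'slow'
  2 -> 'code'

Decoded: "fast data code slow code"


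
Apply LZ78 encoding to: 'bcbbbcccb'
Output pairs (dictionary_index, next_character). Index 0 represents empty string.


LZ78 encoding steps:
Dictionary: {0: ''}
Step 1: w='' (idx 0), next='b' -> output (0, 'b'), add 'b' as idx 1
Step 2: w='' (idx 0), next='c' -> output (0, 'c'), add 'c' as idx 2
Step 3: w='b' (idx 1), next='b' -> output (1, 'b'), add 'bb' as idx 3
Step 4: w='b' (idx 1), next='c' -> output (1, 'c'), add 'bc' as idx 4
Step 5: w='c' (idx 2), next='c' -> output (2, 'c'), add 'cc' as idx 5
Step 6: w='b' (idx 1), end of input -> output (1, '')


Encoded: [(0, 'b'), (0, 'c'), (1, 'b'), (1, 'c'), (2, 'c'), (1, '')]


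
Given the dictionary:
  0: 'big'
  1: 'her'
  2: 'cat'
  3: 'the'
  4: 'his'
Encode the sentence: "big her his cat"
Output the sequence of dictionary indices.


Look up each word in the dictionary:
  'big' -> 0
  'her' -> 1
  'his' -> 4
  'cat' -> 2

Encoded: [0, 1, 4, 2]


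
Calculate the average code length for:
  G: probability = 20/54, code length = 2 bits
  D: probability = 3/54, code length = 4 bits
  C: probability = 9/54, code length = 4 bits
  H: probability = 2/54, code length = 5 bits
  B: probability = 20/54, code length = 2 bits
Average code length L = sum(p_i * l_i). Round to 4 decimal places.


Weighted contributions p_i * l_i:
  G: (20/54) * 2 = 40/54
  D: (3/54) * 4 = 12/54
  C: (9/54) * 4 = 36/54
  H: (2/54) * 5 = 10/54
  B: (20/54) * 2 = 40/54
Sum = (40 + 12 + 36 + 10 + 40)/54 = 138/54

L = 138/54 = 2.5556 bits/symbol


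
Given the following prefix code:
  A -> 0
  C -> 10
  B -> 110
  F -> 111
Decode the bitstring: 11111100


Decoding step by step:
Bits 111 -> F
Bits 111 -> F
Bits 0 -> A
Bits 0 -> A


Decoded message: FFAA


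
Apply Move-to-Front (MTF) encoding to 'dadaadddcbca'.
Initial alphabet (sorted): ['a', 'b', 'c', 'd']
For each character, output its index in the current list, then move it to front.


MTF encoding:
'd': index 3 in ['a', 'b', 'c', 'd'] -> ['d', 'a', 'b', 'c']
'a': index 1 in ['d', 'a', 'b', 'c'] -> ['a', 'd', 'b', 'c']
'd': index 1 in ['a', 'd', 'b', 'c'] -> ['d', 'a', 'b', 'c']
'a': index 1 in ['d', 'a', 'b', 'c'] -> ['a', 'd', 'b', 'c']
'a': index 0 in ['a', 'd', 'b', 'c'] -> ['a', 'd', 'b', 'c']
'd': index 1 in ['a', 'd', 'b', 'c'] -> ['d', 'a', 'b', 'c']
'd': index 0 in ['d', 'a', 'b', 'c'] -> ['d', 'a', 'b', 'c']
'd': index 0 in ['d', 'a', 'b', 'c'] -> ['d', 'a', 'b', 'c']
'c': index 3 in ['d', 'a', 'b', 'c'] -> ['c', 'd', 'a', 'b']
'b': index 3 in ['c', 'd', 'a', 'b'] -> ['b', 'c', 'd', 'a']
'c': index 1 in ['b', 'c', 'd', 'a'] -> ['c', 'b', 'd', 'a']
'a': index 3 in ['c', 'b', 'd', 'a'] -> ['a', 'c', 'b', 'd']


Output: [3, 1, 1, 1, 0, 1, 0, 0, 3, 3, 1, 3]


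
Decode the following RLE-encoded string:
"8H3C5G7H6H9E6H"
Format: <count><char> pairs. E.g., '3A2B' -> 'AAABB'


Expanding each <count><char> pair:
  8H -> 'HHHHHHHH'
  3C -> 'CCC'
  5G -> 'GGGGG'
  7H -> 'HHHHHHH'
  6H -> 'HHHHHH'
  9E -> 'EEEEEEEEE'
  6H -> 'HHHHHH'

Decoded = HHHHHHHHCCCGGGGGHHHHHHHHHHHHHEEEEEEEEEHHHHHH


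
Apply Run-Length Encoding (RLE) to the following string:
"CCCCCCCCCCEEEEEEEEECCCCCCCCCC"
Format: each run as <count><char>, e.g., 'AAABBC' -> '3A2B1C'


Scanning runs left to right:
  i=0: run of 'C' x 10 -> '10C'
  i=10: run of 'E' x 9 -> '9E'
  i=19: run of 'C' x 10 -> '10C'

RLE = 10C9E10C


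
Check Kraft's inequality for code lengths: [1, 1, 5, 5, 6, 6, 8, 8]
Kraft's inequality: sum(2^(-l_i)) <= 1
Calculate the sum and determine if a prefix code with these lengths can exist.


Sum = 2^(-1) + 2^(-1) + 2^(-5) + 2^(-5) + 2^(-6) + 2^(-6) + 2^(-8) + 2^(-8)
    = 0.5 + 0.5 + 0.03125 + 0.03125 + 0.015625 + 0.015625 + 0.00390625 + 0.00390625
    = 282/256 = 1.1015625
Since 1.1015625 > 1, Kraft's inequality is NOT satisfied.
A prefix code with these lengths CANNOT exist.

Kraft sum = 1.1015625. Not satisfied.


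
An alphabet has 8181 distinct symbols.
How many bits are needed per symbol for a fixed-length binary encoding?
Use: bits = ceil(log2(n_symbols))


log2(8181) = 12.9981
Bracket: 2^12 = 4096 < 8181 <= 2^13 = 8192
So ceil(log2(8181)) = 13

bits = ceil(log2(8181)) = ceil(12.9981) = 13 bits


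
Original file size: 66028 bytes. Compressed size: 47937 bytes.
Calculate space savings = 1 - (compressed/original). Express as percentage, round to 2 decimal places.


ratio = compressed/original = 47937/66028 = 0.72601
savings = 1 - ratio = 1 - 0.72601 = 0.27399
as a percentage: 0.27399 * 100 = 27.4%

Space savings = 1 - 47937/66028 = 27.4%


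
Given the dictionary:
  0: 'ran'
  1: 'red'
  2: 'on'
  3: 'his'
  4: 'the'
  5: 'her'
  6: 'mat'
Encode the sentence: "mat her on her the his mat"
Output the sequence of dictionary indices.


Look up each word in the dictionary:
  'mat' -> 6
  'her' -> 5
  'on' -> 2
  'her' -> 5
  'the' -> 4
  'his' -> 3
  'mat' -> 6

Encoded: [6, 5, 2, 5, 4, 3, 6]


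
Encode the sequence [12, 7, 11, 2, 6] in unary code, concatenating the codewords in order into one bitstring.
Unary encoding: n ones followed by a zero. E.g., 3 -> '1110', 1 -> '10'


Encode each number as n ones followed by a terminating 0:
  12 -> 1111111111110 (13 bits)
  7 -> 11111110 (8 bits)
  11 -> 111111111110 (12 bits)
  2 -> 110 (3 bits)
  6 -> 1111110 (7 bits)
Total length = 13 + 8 + 12 + 3 + 7 = 43 bits.

Unary([12, 7, 11, 2, 6]) = 1111111111110111111101111111111101101111110 (43 bits)


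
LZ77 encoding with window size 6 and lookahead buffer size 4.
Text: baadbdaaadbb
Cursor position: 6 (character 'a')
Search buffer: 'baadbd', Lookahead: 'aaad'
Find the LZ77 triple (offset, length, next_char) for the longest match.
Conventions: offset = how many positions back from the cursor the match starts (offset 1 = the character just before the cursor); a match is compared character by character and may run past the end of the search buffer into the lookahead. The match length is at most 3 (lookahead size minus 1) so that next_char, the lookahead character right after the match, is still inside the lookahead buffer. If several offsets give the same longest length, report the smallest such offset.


Try each offset into the search buffer:
  offset=1 (pos 5, char 'd'): match length 0
  offset=2 (pos 4, char 'b'): match length 0
  offset=3 (pos 3, char 'd'): match length 0
  offset=4 (pos 2, char 'a'): match length 1
  offset=5 (pos 1, char 'a'): match length 2
  offset=6 (pos 0, char 'b'): match length 0
Longest match has length 2 at offset 5.
next_char = character at position 6 + 2 = 8 -> 'a'

Best match: offset=5, length=2 (matching 'aa' starting at position 1)
LZ77 triple: (5, 2, 'a')


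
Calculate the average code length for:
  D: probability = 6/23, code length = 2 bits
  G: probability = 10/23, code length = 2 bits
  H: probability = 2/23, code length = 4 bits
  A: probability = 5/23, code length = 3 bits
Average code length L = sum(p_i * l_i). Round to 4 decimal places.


Weighted contributions p_i * l_i:
  D: (6/23) * 2 = 12/23
  G: (10/23) * 2 = 20/23
  H: (2/23) * 4 = 8/23
  A: (5/23) * 3 = 15/23
Sum = (12 + 20 + 8 + 15)/23 = 55/23

L = 55/23 = 2.3913 bits/symbol


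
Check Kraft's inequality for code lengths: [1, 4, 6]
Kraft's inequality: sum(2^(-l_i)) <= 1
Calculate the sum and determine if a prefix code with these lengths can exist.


Sum = 2^(-1) + 2^(-4) + 2^(-6)
    = 0.5 + 0.0625 + 0.015625
    = 37/64 = 0.578125
Since 0.578125 <= 1, Kraft's inequality IS satisfied.
A prefix code with these lengths CAN exist.

Kraft sum = 0.578125. Satisfied.


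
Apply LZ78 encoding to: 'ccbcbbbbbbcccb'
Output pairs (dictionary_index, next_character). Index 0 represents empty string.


LZ78 encoding steps:
Dictionary: {0: ''}
Step 1: w='' (idx 0), next='c' -> output (0, 'c'), add 'c' as idx 1
Step 2: w='c' (idx 1), next='b' -> output (1, 'b'), add 'cb' as idx 2
Step 3: w='cb' (idx 2), next='b' -> output (2, 'b'), add 'cbb' as idx 3
Step 4: w='' (idx 0), next='b' -> output (0, 'b'), add 'b' as idx 4
Step 5: w='b' (idx 4), next='b' -> output (4, 'b'), add 'bb' as idx 5
Step 6: w='b' (idx 4), next='c' -> output (4, 'c'), add 'bc' as idx 6
Step 7: w='c' (idx 1), next='c' -> output (1, 'c'), add 'cc' as idx 7
Step 8: w='b' (idx 4), end of input -> output (4, '')


Encoded: [(0, 'c'), (1, 'b'), (2, 'b'), (0, 'b'), (4, 'b'), (4, 'c'), (1, 'c'), (4, '')]


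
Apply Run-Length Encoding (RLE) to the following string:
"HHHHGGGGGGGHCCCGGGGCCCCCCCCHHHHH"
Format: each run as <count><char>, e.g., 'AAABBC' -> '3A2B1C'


Scanning runs left to right:
  i=0: run of 'H' x 4 -> '4H'
  i=4: run of 'G' x 7 -> '7G'
  i=11: run of 'H' x 1 -> '1H'
  i=12: run of 'C' x 3 -> '3C'
  i=15: run of 'G' x 4 -> '4G'
  i=19: run of 'C' x 8 -> '8C'
  i=27: run of 'H' x 5 -> '5H'

RLE = 4H7G1H3C4G8C5H


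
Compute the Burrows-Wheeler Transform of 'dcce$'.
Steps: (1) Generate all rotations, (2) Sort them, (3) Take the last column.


Rotations (sorted):
  0: $dcce -> last char: e
  1: cce$d -> last char: d
  2: ce$dc -> last char: c
  3: dcce$ -> last char: $
  4: e$dcc -> last char: c


BWT = edc$c


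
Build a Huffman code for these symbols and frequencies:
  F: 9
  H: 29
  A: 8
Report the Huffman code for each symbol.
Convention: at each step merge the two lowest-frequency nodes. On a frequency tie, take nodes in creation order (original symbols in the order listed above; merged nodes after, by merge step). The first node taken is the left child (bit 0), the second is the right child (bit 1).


Huffman tree construction:
Step 1: Merge A(8) + F(9) = 17
Step 2: Merge (A+F)(17) + H(29) = 46
Read each symbol's code off the tree from the root (left child = 0, right child = 1).

Codes:
  F: 01 (length 2)
  H: 1 (length 1)
  A: 00 (length 2)
Average code length: 63/46 = 1.3696 bits/symbol


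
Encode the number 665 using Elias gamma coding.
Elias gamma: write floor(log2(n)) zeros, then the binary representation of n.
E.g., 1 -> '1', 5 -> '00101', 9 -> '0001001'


num_bits = floor(log2(665)) + 1 = 10
leading_zeros = num_bits - 1 = 9
binary(665) = 1010011001

Elias gamma(665) = '000000000' + '1010011001' = 0000000001010011001 (19 bits)


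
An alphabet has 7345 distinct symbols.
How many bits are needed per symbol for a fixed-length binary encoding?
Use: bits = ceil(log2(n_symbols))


log2(7345) = 12.8425
Bracket: 2^12 = 4096 < 7345 <= 2^13 = 8192
So ceil(log2(7345)) = 13

bits = ceil(log2(7345)) = ceil(12.8425) = 13 bits


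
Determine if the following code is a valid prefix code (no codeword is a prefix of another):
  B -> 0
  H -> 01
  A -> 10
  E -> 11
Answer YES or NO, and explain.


Checking each pair (does one codeword prefix another?):
  B='0' vs H='01': prefix -- VIOLATION

NO -- this is NOT a valid prefix code. B (0) is a prefix of H (01).


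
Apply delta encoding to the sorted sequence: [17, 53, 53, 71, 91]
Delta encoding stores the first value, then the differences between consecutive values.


First value: 17
Deltas:
  53 - 17 = 36
  53 - 53 = 0
  71 - 53 = 18
  91 - 71 = 20


Delta encoded: [17, 36, 0, 18, 20]


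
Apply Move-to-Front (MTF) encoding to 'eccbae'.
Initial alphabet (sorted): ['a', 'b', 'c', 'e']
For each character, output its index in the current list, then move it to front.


MTF encoding:
'e': index 3 in ['a', 'b', 'c', 'e'] -> ['e', 'a', 'b', 'c']
'c': index 3 in ['e', 'a', 'b', 'c'] -> ['c', 'e', 'a', 'b']
'c': index 0 in ['c', 'e', 'a', 'b'] -> ['c', 'e', 'a', 'b']
'b': index 3 in ['c', 'e', 'a', 'b'] -> ['b', 'c', 'e', 'a']
'a': index 3 in ['b', 'c', 'e', 'a'] -> ['a', 'b', 'c', 'e']
'e': index 3 in ['a', 'b', 'c', 'e'] -> ['e', 'a', 'b', 'c']


Output: [3, 3, 0, 3, 3, 3]


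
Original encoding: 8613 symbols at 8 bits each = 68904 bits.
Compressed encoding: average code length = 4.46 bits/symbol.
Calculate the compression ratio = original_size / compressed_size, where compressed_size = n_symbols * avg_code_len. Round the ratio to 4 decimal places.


original_size = n_symbols * orig_bits = 8613 * 8 = 68904 bits
compressed_size = n_symbols * avg_code_len = 8613 * 4.46 = 38413.98 bits
ratio = original_size / compressed_size = 68904 / 38413.98 = 1.7937

Compression ratio = 1.7937


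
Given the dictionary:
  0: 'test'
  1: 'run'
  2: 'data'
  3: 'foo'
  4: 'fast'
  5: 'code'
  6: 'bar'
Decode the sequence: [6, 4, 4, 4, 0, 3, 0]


Look up each index in the dictionary:
  6 -> 'bar'
  4 -> 'fast'
  4 -> 'fast'
  4 -> 'fast'
  0 -> 'test'
  3 -> 'foo'
  0 -> 'test'

Decoded: "bar fast fast fast test foo test"


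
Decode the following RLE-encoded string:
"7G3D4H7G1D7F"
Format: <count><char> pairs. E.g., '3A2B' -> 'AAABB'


Expanding each <count><char> pair:
  7G -> 'GGGGGGG'
  3D -> 'DDD'
  4H -> 'HHHH'
  7G -> 'GGGGGGG'
  1D -> 'D'
  7F -> 'FFFFFFF'

Decoded = GGGGGGGDDDHHHHGGGGGGGDFFFFFFF


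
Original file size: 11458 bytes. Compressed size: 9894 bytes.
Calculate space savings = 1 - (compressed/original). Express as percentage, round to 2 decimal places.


ratio = compressed/original = 9894/11458 = 0.863501
savings = 1 - ratio = 1 - 0.863501 = 0.136499
as a percentage: 0.136499 * 100 = 13.65%

Space savings = 1 - 9894/11458 = 13.65%


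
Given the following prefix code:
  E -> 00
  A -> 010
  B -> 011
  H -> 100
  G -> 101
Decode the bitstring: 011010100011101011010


Decoding step by step:
Bits 011 -> B
Bits 010 -> A
Bits 100 -> H
Bits 011 -> B
Bits 101 -> G
Bits 011 -> B
Bits 010 -> A


Decoded message: BAHBGBA


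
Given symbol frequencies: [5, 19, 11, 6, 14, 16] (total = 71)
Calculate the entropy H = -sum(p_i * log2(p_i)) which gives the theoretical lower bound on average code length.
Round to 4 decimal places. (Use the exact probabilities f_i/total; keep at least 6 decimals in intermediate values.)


Per-symbol terms -p_i * log2(p_i) with p_i = f_i/71:
  p = 5/71 = 0.070423: log2(p) = -3.827819, -p*log2(p) = 0.269565
  p = 19/71 = 0.267606: log2(p) = -1.901820, -p*log2(p) = 0.508938
  p = 11/71 = 0.154930: log2(p) = -2.690316, -p*log2(p) = 0.416809
  p = 6/71 = 0.084507: log2(p) = -3.564785, -p*log2(p) = 0.301249
  p = 14/71 = 0.197183: log2(p) = -2.342392, -p*log2(p) = 0.461880
  p = 16/71 = 0.225352: log2(p) = -2.149747, -p*log2(p) = 0.484450
H = 0.269565 + 0.508938 + 0.416809 + 0.301249 + 0.461880 + 0.484450 = 2.442891

H = 2.4429 bits/symbol


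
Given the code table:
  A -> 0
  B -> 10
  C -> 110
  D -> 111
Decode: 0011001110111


Decoding:
0 -> A
0 -> A
110 -> C
0 -> A
111 -> D
0 -> A
111 -> D


Result: AACADAD


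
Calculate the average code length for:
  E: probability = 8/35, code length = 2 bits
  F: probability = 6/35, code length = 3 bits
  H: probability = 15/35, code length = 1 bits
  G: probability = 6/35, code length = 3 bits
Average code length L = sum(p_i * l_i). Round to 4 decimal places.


Weighted contributions p_i * l_i:
  E: (8/35) * 2 = 16/35
  F: (6/35) * 3 = 18/35
  H: (15/35) * 1 = 15/35
  G: (6/35) * 3 = 18/35
Sum = (16 + 18 + 15 + 18)/35 = 67/35

L = 67/35 = 1.9143 bits/symbol
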